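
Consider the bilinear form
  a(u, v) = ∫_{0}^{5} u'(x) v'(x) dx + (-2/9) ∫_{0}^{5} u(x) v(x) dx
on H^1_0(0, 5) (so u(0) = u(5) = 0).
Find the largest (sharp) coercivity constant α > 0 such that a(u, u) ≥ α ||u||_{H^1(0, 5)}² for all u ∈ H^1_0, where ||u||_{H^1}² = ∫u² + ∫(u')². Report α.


α = (-50/9 + π^2)/(π^2 + 25)

Coercivity of a(·,·) on H^1_0(0, 5) means a(u, u) ≥ α ||u||_{H^1}² for every u ∈ H^1_0.
The interval has length L = 5, and Poincaré/coercivity depend only on L. Here a(u, u) = ∫(u')² + (-2/9)·∫u².
Here c = -2/9 < 0 with |c| < (π/L)² = π^2/25, so coercivity still holds. The condition a(u,u) ≥ α||u||_{H^1}² reads (1−α)∫(u')² ≥ (α−c)∫u². Any admissible α is ≤ 1 (rapidly oscillating u have ∫u²/∫(u')² → 0), and α = 1 would force 0 ≥ (1−c)∫u², impossible since c < 1; so 1−α > 0. By the sharp Poincaré inequality on H^1_0 of an interval of length L, ∫(u')² ≥ (π/L)²∫u² with equality for the first sine mode sin(π(x−x₀)/L) (x₀ the left endpoint), so the inequality holds for all u iff (1−α)(π/L)² ≥ α − c, i.e. α ≤ ((π/L)² + c)/((π/L)² + 1) = (1 + c(L/π)²)/(1 + (L/π)²). (Direct route, valid since c ≤ 0: Poincaré gives c∫u² ≥ c(L/π)²∫(u')², so a(u,u) ≥ (1 + c(L/π)²)∫(u')², while ||u||_{H^1}² ≤ (1 + (L/π)²)∫(u')²; dividing yields the same α.) With (π/L)² = π^2/25 and c = -2/9, the largest admissible constant is α = ((π/L)² + c)/((π/L)² + 1).
Simplifying, α = (-50/9 + π^2)/(π^2 + 25).


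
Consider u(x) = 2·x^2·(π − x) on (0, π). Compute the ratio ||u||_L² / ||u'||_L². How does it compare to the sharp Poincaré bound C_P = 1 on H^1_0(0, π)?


||u||_L² / ||u'||_L² = sqrt(14)*π/14 < C_P = 1.

u(x) = 2·x^2·(π − x), so u'(x) = 2*x*(-3*x + 2*π).
u(x) = 2·x^2·(π − x) vanishes at x = 0 and x = π, so u ∈ H^1_0(0, π). Differentiate via the product rule and integrate the resulting polynomials term by term.
  ∫_0^π u² dx = ∫_0^π (4*x^6 - 8*π*x^5 + 4*π^2*x^4) dx. Term by term:
    ∫_0^π 4*x^6 dx = 4*π^7/7;  ∫_0^π -8*π*x^5 dx = -4*π^7/3;  ∫_0^π 4*π^2*x^4 dx = 4*π^7/5.
  Sum: 4*π^7/7 − 4*π^7/3 + 4*π^7/5 = 4*π^7/105.
  ∫_0^π (u')² dx = ∫_0^π (36*x^4 - 48*π*x^3 + 16*π^2*x^2) dx. Term by term:
    ∫_0^π 36*x^4 dx = 36*π^5/5;  ∫_0^π -48*π*x^3 dx = -12*π^5;  ∫_0^π 16*π^2*x^2 dx = 16*π^5/3.
  Sum: 36*π^5/5 − 12*π^5 + 16*π^5/3 = 8*π^5/15.
∫_0^π u² dx = 4*π^7/105, so ||u||_L² = 2*sqrt(105)*π^(7/2)/105.
∫_0^π (u')² dx = 8*π^5/15, so ||u'||_L² = 2*sqrt(30)*π^(5/2)/15.
Ratio ||u||_L² / ||u'||_L² = sqrt(14)*π/14.
Sharp Poincaré constant on H^1_0(0, π) is C_P = L/π = 1, achieved by sin(x).
A polynomial bump cannot attain the sharp Poincaré constant (only the first sine eigenfunction does), so the ratio is strictly less than C_P, consistent with ||u||_L² ≤ C_P ||u'||_L².


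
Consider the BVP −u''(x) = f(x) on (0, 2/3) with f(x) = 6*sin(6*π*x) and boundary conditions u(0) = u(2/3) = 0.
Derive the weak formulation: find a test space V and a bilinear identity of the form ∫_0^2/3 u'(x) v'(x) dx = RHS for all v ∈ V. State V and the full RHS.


V = H^1_0(0, 2/3) (so v(0) = v(2/3) = 0); weak form: ∫_0^2/3 u'v' dx = ∫_0^2/3 (6*sin(6*π*x)) v dx for all v ∈ V.

Multiply both sides by a test function v and integrate from 0 to 2/3:
  ∫_0^2/3 −u''(x) v(x) dx = ∫_0^2/3 f(x) v(x) dx.
Integrate the LHS by parts once:
  ∫_0^2/3 −u'' v dx = −[u'(x) v(x)]_0^2/3 + ∫_0^2/3 u'(x) v'(x) dx.
Thus ∫_0^2/3 u'(x) v'(x) dx = ∫_0^2/3 f(x) v(x) dx + [u'(x) v(x)]_0^2/3.
Choose V so that boundary terms are either known or forced to vanish.
u is Dirichlet: u(0) = u(2/3) = 0. Let V = H^1_0(0, 2/3); then v(0) = v(2/3) = 0, and [u' v]_0^2/3 = 0.
Weak formulation: find u (satisfying any essential BC) such that ∫_0^2/3 u'(x) v'(x) dx = ∫_0^2/3 f v dx for all v ∈ V.
Substituting f(x) = 6*sin(6*π*x), the right-hand side is ∫_0^2/3 (6*sin(6*π*x)) v dx.


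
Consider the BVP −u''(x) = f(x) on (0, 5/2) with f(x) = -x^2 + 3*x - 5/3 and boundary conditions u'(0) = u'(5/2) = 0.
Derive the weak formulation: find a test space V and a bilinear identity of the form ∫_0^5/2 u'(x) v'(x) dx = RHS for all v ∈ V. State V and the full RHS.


V = H^1(0, 5/2) (no boundary constraint on v; u is determined up to an additive constant); weak form: ∫_0^5/2 u'v' dx = ∫_0^5/2 (-x^2 + 3*x - 5/3) v dx for all v ∈ V.

Multiply both sides by a test function v and integrate from 0 to 5/2:
  ∫_0^5/2 −u''(x) v(x) dx = ∫_0^5/2 f(x) v(x) dx.
Integrate the LHS by parts once:
  ∫_0^5/2 −u'' v dx = −[u'(x) v(x)]_0^5/2 + ∫_0^5/2 u'(x) v'(x) dx.
Thus ∫_0^5/2 u'(x) v'(x) dx = ∫_0^5/2 f(x) v(x) dx + [u'(x) v(x)]_0^5/2.
Choose V so that boundary terms are either known or forced to vanish.
u has homogeneous Neumann: u'(0) = u'(5/2) = 0. So [u' v]_0^5/2 = 0·v(5/2) − 0·v(0) = 0 for any v; take V = H^1(0, 5/2).
Weak formulation: find u (satisfying any essential BC) such that ∫_0^5/2 u'(x) v'(x) dx = ∫_0^5/2 f v dx for all v ∈ V (homogeneous Neumann, so boundary terms vanish).
Substituting f(x) = -x^2 + 3*x - 5/3, the right-hand side is ∫_0^5/2 (-x^2 + 3*x - 5/3) v dx.
Compatibility check (pure Neumann): taking v ≡ 1 ∈ V gives 0 = ∫_0^5/2 f dx + (0) − (0), i.e. ∫_0^5/2 f dx must equal u'(0) − u'(5/2) = 0. Indeed ∫_0^5/2 (-x^2 + 3*x - 5/3) dx = 0, so the data are compatible. The solution is then unique only up to an additive constant (fix it e.g. by requiring ∫_0^5/2 u dx = 0).


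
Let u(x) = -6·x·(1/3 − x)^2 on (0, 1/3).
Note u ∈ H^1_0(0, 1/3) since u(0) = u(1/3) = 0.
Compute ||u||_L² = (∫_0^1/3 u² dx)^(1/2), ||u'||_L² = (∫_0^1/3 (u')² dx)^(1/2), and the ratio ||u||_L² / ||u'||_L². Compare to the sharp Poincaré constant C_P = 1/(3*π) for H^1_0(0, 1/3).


||u||_L² / ||u'||_L² = sqrt(14)/42 < C_P = 1/(3*π).

u(x) = -6·x·(1/3 − x)^2, so u'(x) = 2*(1 - 9*x)*(x - 1/3).
u(x) = -6·x·(1/3 − x)^2 vanishes at x = 0 and x = 1/3, so u ∈ H^1_0(0, 1/3). Differentiate via the product rule and integrate the resulting polynomials term by term.
  ∫_0^1/3 u² dx = ∫_0^1/3 (36*x^6 - 48*x^5 + 24*x^4 - 16*x^3/3 + 4*x^2/9) dx. Term by term:
    ∫_0^1/3 36*x^6 dx = 4/1701;  ∫_0^1/3 -48*x^5 dx = -8/729;  ∫_0^1/3 24*x^4 dx = 8/405;
    ∫_0^1/3 -16*x^3/3 dx = -4/243;  ∫_0^1/3 4*x^2/9 dx = 4/729.
  Sum: 4/1701 − 8/729 + 8/405 − 4/243 + 4/729 = 4/25515.
  ∫_0^1/3 (u')² dx = ∫_0^1/3 (324*x^4 - 288*x^3 + 88*x^2 - 32*x/3 + 4/9) dx. Term by term:
    ∫_0^1/3 324*x^4 dx = 4/15;  ∫_0^1/3 -288*x^3 dx = -8/9;  ∫_0^1/3 88*x^2 dx = 88/81;
    ∫_0^1/3 -32*x/3 dx = -16/27;  ∫_0^1/3 4/9 dx = 4/27.
  Sum: 4/15 − 8/9 + 88/81 − 16/27 + 4/27 = 8/405.
∫_0^1/3 u² dx = 4/25515, so ||u||_L² = 2*sqrt(35)/945.
∫_0^1/3 (u')² dx = 8/405, so ||u'||_L² = 2*sqrt(10)/45.
Ratio ||u||_L² / ||u'||_L² = sqrt(14)/42.
Sharp Poincaré constant on H^1_0(0, 1/3) is C_P = L/π = 1/(3*π), achieved by sin(3*π·x).
A polynomial bump cannot attain the sharp Poincaré constant (only the first sine eigenfunction does), so the ratio is strictly less than C_P, consistent with ||u||_L² ≤ C_P ||u'||_L².


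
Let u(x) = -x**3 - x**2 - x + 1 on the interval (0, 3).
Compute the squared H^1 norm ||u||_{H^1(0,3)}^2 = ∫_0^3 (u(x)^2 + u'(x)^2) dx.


||u||_{H^1}^2 = 51717/35

The H^1 norm (squared) on an interval (0, L) is
  ||u||_{H^1}^2 = ∫_0^L u(x)^2 dx + ∫_0^L u'(x)^2 dx.
Compute u'(x) = -3*x**2 - 2*x - 1.
Then u(x)^2 = x**6 + 2*x**5 + 3*x**4 - x**2 - 2*x + 1 and u'(x)^2 = 9*x**4 + 12*x**3 + 10*x**2 + 4*x + 1.
Integrate each monomial from 0 to 3 using ∫_0^3 c·x^n dx = c·3^(n+1)/(n+1):
  ∫_0^3 u(x)^2 dx = ∫_0^3 (x^6 + 2*x^5 + 3*x^4 - x^2 - 2*x + 1) dx. Term by term:
    ∫_0^3 x^6 dx = 2187/7;  ∫_0^3 2*x^5 dx = 243;  ∫_0^3 3*x^4 dx = 729/5;
    ∫_0^3 -x^2 dx = -9;  ∫_0^3 -2*x dx = -9;  ∫_0^3 1 dx = 3.
  Sum: 2187/7 + 243 + 729/5 − 9 − 9 + 3 = 24018/35.
  ∫_0^3 u'(x)^2 dx = ∫_0^3 (9*x^4 + 12*x^3 + 10*x^2 + 4*x + 1) dx. Term by term:
    ∫_0^3 9*x^4 dx = 2187/5;  ∫_0^3 12*x^3 dx = 243;  ∫_0^3 10*x^2 dx = 90;
    ∫_0^3 4*x dx = 18;  ∫_0^3 1 dx = 3.
  Sum: 2187/5 + 243 + 90 + 18 + 3 = 3957/5.
Adding: ||u||_{H^1}^2 = 24018/35 + 3957/5 = 51717/35.


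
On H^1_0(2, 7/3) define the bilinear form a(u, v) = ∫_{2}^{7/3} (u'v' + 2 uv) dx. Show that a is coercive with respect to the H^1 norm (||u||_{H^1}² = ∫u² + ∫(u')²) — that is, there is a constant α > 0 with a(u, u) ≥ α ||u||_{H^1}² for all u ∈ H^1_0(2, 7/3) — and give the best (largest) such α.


α = 1

Coercivity of a(·,·) on H^1_0(2, 7/3) means a(u, u) ≥ α ||u||_{H^1}² for every u ∈ H^1_0.
The interval has length L = 1/3, and Poincaré/coercivity depend only on L. Here a(u, u) = ∫(u')² + (2)·∫u².
Here c = 2 ≥ 1, so a(u,u) = ∫(u')² + c∫u² ≥ ∫(u')² + ∫u² = ||u||_{H^1}², i.e. α = 1 works. No larger α is possible: a(u,u) ≥ α||u||_{H^1}² means (1−α)∫(u')² ≥ (α−c)∫u², and for the modes u_n = sin(nπ(x−x₀)/L) (x₀ the left endpoint) one has ∫u_n²/∫(u_n')² = (L/(nπ))² → 0, so a(u_n,u_n)/||u_n||_{H^1}² → 1. Hence the optimal constant is α = 1.
Therefore α = 1.


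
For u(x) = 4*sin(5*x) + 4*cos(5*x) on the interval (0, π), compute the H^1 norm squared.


||u||_{H^1(0,π)}^2 = 416*π

u'(x) = -20*sin(5*x) + 20*cos(5*x).
Expand u² and (u')² and integrate term by term on (0, π), using: for integers n ≥ 1, ∫_0^π sin²(nx) dx = ∫_0^π cos²(nx) dx = π/2; for n ≠ n', ∫_0^π sin(nx)sin(n'x) dx = ∫_0^π cos(nx)cos(n'x) dx = 0; and by product-to-sum, ∫_0^π sin(nx)cos(n'x) dx = ½∫_0^π [sin((n+n')x) + sin((n−n')x)] dx, which is 0 when n+n' is even and 2n/(n²−n'²) when n+n' is odd (it need not vanish on (0, π)).
  u² squared terms: (4)²·∫cos(5x)² dx = 16·π/2 = 8*π;  (4)²·∫sin(5x)² dx = 16·π/2 = 8*π.
  u² cross terms: 2·(4)·(4)·∫cos(5x)·sin(5x) dx = 32·(0) = 0.
  So ∫_0^π u² dx = 8*π + 8*π + 0 = 16*π.
  (u')² squared terms: (-20)²·∫sin(5x)² dx = 400·π/2 = 200*π;  (20)²·∫cos(5x)² dx = 400·π/2 = 200*π.
  (u')² cross terms: 2·(-20)·(20)·∫sin(5x)·cos(5x) dx = -800·(0) = 0.
  So ∫_0^π (u')² dx = 200*π + 200*π + 0 = 400*π.
||u||_{H^1}^2 = (16*π) + (400*π) = 416*π.


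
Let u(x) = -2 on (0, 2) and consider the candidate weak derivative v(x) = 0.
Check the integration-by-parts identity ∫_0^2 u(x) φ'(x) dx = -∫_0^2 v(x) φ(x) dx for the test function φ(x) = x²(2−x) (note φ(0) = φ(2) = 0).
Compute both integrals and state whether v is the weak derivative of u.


LHS = 0, RHS = 0. Yes, v = u' weakly.

u(x) = -2, classical derivative u'(x) = 0.
φ(x) = x²(2−x), so φ'(x) = x*(4 - 3*x).
Note φ(0) = φ(2) = 0, so the boundary term u·φ vanishes.
LHS = ∫_0^2 u(x) φ'(x) dx = ∫_0^2 (6*x^2 - 8*x) dx. Term by term:
  ∫_0^2 6*x^2 dx = 16;  ∫_0^2 -8*x dx = -16.
Sum: 16 − 16 = 0.
So LHS = 0.
∫_0^2 v(x) φ(x) dx = ∫_0^2 (0) dx. Term by term:
  ∫_0^2 0 dx = 0.
So RHS = -∫_0^2 v(x) φ(x) dx = 0.
LHS = RHS, so the identity holds for this test φ.
Moreover u is smooth here and v(x) = u'(x) = 0 pointwise, so the identity holds for every test function. Hence v is the weak derivative of u.


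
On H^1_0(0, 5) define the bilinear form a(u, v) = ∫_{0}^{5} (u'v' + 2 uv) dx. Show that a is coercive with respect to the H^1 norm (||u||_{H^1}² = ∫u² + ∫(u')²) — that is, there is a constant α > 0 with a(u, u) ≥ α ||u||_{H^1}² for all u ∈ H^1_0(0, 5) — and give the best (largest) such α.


α = 1

Coercivity of a(·,·) on H^1_0(0, 5) means a(u, u) ≥ α ||u||_{H^1}² for every u ∈ H^1_0.
The interval has length L = 5, and Poincaré/coercivity depend only on L. Here a(u, u) = ∫(u')² + (2)·∫u².
Here c = 2 ≥ 1, so a(u,u) = ∫(u')² + c∫u² ≥ ∫(u')² + ∫u² = ||u||_{H^1}², i.e. α = 1 works. No larger α is possible: a(u,u) ≥ α||u||_{H^1}² means (1−α)∫(u')² ≥ (α−c)∫u², and for the modes u_n = sin(nπ(x−x₀)/L) (x₀ the left endpoint) one has ∫u_n²/∫(u_n')² = (L/(nπ))² → 0, so a(u_n,u_n)/||u_n||_{H^1}² → 1. Hence the optimal constant is α = 1.
Therefore α = 1.


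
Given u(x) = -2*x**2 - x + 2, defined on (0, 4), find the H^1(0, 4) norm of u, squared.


||u||_{H^1}^2 = 6596/5

The H^1 norm (squared) on an interval (0, L) is
  ||u||_{H^1}^2 = ∫_0^L u(x)^2 dx + ∫_0^L u'(x)^2 dx.
Compute u'(x) = -4*x - 1.
Then u(x)^2 = 4*x**4 + 4*x**3 - 7*x**2 - 4*x + 4 and u'(x)^2 = 16*x**2 + 8*x + 1.
Integrate each monomial from 0 to 4 using ∫_0^4 c·x^n dx = c·4^(n+1)/(n+1):
  ∫_0^4 u(x)^2 dx = ∫_0^4 (4*x^4 + 4*x^3 - 7*x^2 - 4*x + 4) dx. Term by term:
    ∫_0^4 4*x^4 dx = 4096/5;  ∫_0^4 4*x^3 dx = 256;  ∫_0^4 -7*x^2 dx = -448/3;
    ∫_0^4 -4*x dx = -32;  ∫_0^4 4 dx = 16.
  Sum: 4096/5 + 256 − 448/3 − 32 + 16 = 13648/15.
  ∫_0^4 u'(x)^2 dx = ∫_0^4 (16*x^2 + 8*x + 1) dx. Term by term:
    ∫_0^4 16*x^2 dx = 1024/3;  ∫_0^4 8*x dx = 64;  ∫_0^4 1 dx = 4.
  Sum: 1024/3 + 64 + 4 = 1228/3.
Adding: ||u||_{H^1}^2 = 13648/15 + 1228/3 = 6596/5.


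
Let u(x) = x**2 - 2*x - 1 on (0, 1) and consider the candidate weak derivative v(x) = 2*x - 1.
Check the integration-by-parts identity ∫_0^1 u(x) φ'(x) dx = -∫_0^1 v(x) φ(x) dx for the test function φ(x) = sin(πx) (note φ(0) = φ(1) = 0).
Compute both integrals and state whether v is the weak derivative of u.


LHS = 2/π, RHS = 0. No, v is not the weak derivative of u.

u(x) = x**2 - 2*x - 1, classical derivative u'(x) = 2*x - 2.
φ(x) = sin(πx), so φ'(x) = π*cos(π*x).
Note φ(0) = φ(1) = 0, so the boundary term u·φ vanishes.
LHS = ∫_0^1 u(x) φ'(x) dx = ∫_0^1 (π*x^2*cos(π*x) - 2*π*x*cos(π*x) - π*cos(π*x)) dx. Term by term:
  ∫_0^1 -π*cos(π*x) dx = 0;  ∫_0^1 π*x^2*cos(π*x) dx = -2/π;  ∫_0^1 -2*π*x*cos(π*x) dx = 4/π.
Sum: 0 − 2/π + 4/π = 2/π.
So LHS = 2/π.
∫_0^1 v(x) φ(x) dx = ∫_0^1 (2*x*sin(π*x) - sin(π*x)) dx. Term by term:
  ∫_0^1 -sin(π*x) dx = -2/π;  ∫_0^1 2*x*sin(π*x) dx = 2/π.
Sum: -2/π + 2/π = 0.
So RHS = -∫_0^1 v(x) φ(x) dx = 0.
LHS − RHS = 2/π ≠ 0, so the identity fails.
(For a valid weak derivative the identity must hold for EVERY test function, in particular this one. The failure shows v is NOT the weak derivative of u.)
Correct weak derivative would be u'(x) = 2*x - 2.


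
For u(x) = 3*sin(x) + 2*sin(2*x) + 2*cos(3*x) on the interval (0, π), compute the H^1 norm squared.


||u||_{H^1(0,π)}^2 = -64 + 39*π

u'(x) = -6*sin(3*x) + 3*cos(x) + 4*cos(2*x).
Expand u² and (u')² and integrate term by term on (0, π), using: for integers n ≥ 1, ∫_0^π sin²(nx) dx = ∫_0^π cos²(nx) dx = π/2; for n ≠ n', ∫_0^π sin(nx)sin(n'x) dx = ∫_0^π cos(nx)cos(n'x) dx = 0; and by product-to-sum, ∫_0^π sin(nx)cos(n'x) dx = ½∫_0^π [sin((n+n')x) + sin((n−n')x)] dx, which is 0 when n+n' is even and 2n/(n²−n'²) when n+n' is odd (it need not vanish on (0, π)).
  u² squared terms: (2)²·∫cos(3x)² dx = 4·π/2 = 2*π;  (2)²·∫sin(2x)² dx = 4·π/2 = 2*π;  (3)²·∫sin(x)² dx = 9·π/2 = 9*π/2.
  u² cross terms: 2·(2)·(2)·∫cos(3x)·sin(2x) dx = 8·(-4/5) = -32/5;  2·(2)·(3)·∫cos(3x)·sin(x) dx = 12·(0) = 0;  2·(2)·(3)·∫sin(2x)·sin(x) dx = 12·(0) = 0.
  So ∫_0^π u² dx = 2*π + 2*π + 9*π/2 − 32/5 + 0 + 0 = -32/5 + 17*π/2.
  (u')² squared terms: (-6)²·∫sin(3x)² dx = 36·π/2 = 18*π;  (3)²·∫cos(x)² dx = 9·π/2 = 9*π/2;  (4)²·∫cos(2x)² dx = 16·π/2 = 8*π.
  (u')² cross terms: 2·(-6)·(3)·∫sin(3x)·cos(x) dx = -36·(0) = 0;  2·(-6)·(4)·∫sin(3x)·cos(2x) dx = -48·(6/5) = -288/5;  2·(3)·(4)·∫cos(x)·cos(2x) dx = 24·(0) = 0.
  So ∫_0^π (u')² dx = 18*π + 9*π/2 + 8*π + 0 − 288/5 + 0 = -288/5 + 61*π/2.
||u||_{H^1}^2 = (-32/5 + 17*π/2) + (-288/5 + 61*π/2) = -64 + 39*π.


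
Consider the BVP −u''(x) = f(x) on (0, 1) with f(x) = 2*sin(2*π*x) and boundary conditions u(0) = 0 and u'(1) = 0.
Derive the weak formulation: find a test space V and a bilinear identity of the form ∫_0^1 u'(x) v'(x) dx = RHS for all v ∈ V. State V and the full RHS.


V = {v ∈ H^1(0, 1) : v(0) = 0} (test functions vanish at x = 0 where u is specified); weak form: ∫_0^1 u'v' dx = ∫_0^1 (2*sin(2*π*x)) v dx for all v ∈ V.

Multiply both sides by a test function v and integrate from 0 to 1:
  ∫_0^1 −u''(x) v(x) dx = ∫_0^1 f(x) v(x) dx.
Integrate the LHS by parts once:
  ∫_0^1 −u'' v dx = −[u'(x) v(x)]_0^1 + ∫_0^1 u'(x) v'(x) dx.
Thus ∫_0^1 u'(x) v'(x) dx = ∫_0^1 f(x) v(x) dx + [u'(x) v(x)]_0^1.
Choose V so that boundary terms are either known or forced to vanish.
Mixed BC: u(0) = 0 (Dirichlet) and u'(1) = 0 (Neumann). Define V = {v ∈ H^1(0, 1) : v(0) = 0}. Then [u' v]_0^1 = u'(1)·v(1) − u'(0)·0 = 0.
Weak formulation: find u (satisfying any essential BC) such that ∫_0^1 u'(x) v'(x) dx = ∫_0^1 f v dx for all v ∈ V (Dirichlet at 0 absorbed into V; the Neumann datum at x = 1 is zero, so no boundary term remains).
Substituting f(x) = 2*sin(2*π*x), the right-hand side is ∫_0^1 (2*sin(2*π*x)) v dx.


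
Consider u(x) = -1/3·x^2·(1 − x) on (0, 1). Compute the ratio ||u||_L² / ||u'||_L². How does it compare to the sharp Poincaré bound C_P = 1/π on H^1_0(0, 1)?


||u||_L² / ||u'||_L² = sqrt(14)/14 < C_P = 1/π.

u(x) = -1/3·x^2·(1 − x), so u'(x) = x*(3*x - 2)/3.
u(x) = -1/3·x^2·(1 − x) vanishes at x = 0 and x = 1, so u ∈ H^1_0(0, 1). Differentiate via the product rule and integrate the resulting polynomials term by term.
  ∫_0^1 u² dx = ∫_0^1 (x^6/9 - 2*x^5/9 + x^4/9) dx. Term by term:
    ∫_0^1 x^6/9 dx = 1/63;  ∫_0^1 -2*x^5/9 dx = -1/27;  ∫_0^1 x^4/9 dx = 1/45.
  Sum: 1/63 − 1/27 + 1/45 = 1/945.
  ∫_0^1 (u')² dx = ∫_0^1 (x^4 - 4*x^3/3 + 4*x^2/9) dx. Term by term:
    ∫_0^1 x^4 dx = 1/5;  ∫_0^1 -4*x^3/3 dx = -1/3;  ∫_0^1 4*x^2/9 dx = 4/27.
  Sum: 1/5 − 1/3 + 4/27 = 2/135.
∫_0^1 u² dx = 1/945, so ||u||_L² = sqrt(105)/315.
∫_0^1 (u')² dx = 2/135, so ||u'||_L² = sqrt(30)/45.
Ratio ||u||_L² / ||u'||_L² = sqrt(14)/14.
Sharp Poincaré constant on H^1_0(0, 1) is C_P = L/π = 1/π, achieved by sin(π·x).
A polynomial bump cannot attain the sharp Poincaré constant (only the first sine eigenfunction does), so the ratio is strictly less than C_P, consistent with ||u||_L² ≤ C_P ||u'||_L².


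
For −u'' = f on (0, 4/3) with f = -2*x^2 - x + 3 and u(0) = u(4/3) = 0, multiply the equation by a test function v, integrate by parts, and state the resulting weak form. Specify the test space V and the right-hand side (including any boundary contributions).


V = H^1_0(0, 4/3) (so v(0) = v(4/3) = 0); weak form: ∫_0^4/3 u'v' dx = ∫_0^4/3 (-2*x^2 - x + 3) v dx for all v ∈ V.

Multiply both sides by a test function v and integrate from 0 to 4/3:
  ∫_0^4/3 −u''(x) v(x) dx = ∫_0^4/3 f(x) v(x) dx.
Integrate the LHS by parts once:
  ∫_0^4/3 −u'' v dx = −[u'(x) v(x)]_0^4/3 + ∫_0^4/3 u'(x) v'(x) dx.
Thus ∫_0^4/3 u'(x) v'(x) dx = ∫_0^4/3 f(x) v(x) dx + [u'(x) v(x)]_0^4/3.
Choose V so that boundary terms are either known or forced to vanish.
u is Dirichlet: u(0) = u(4/3) = 0. Let V = H^1_0(0, 4/3); then v(0) = v(4/3) = 0, and [u' v]_0^4/3 = 0.
Weak formulation: find u (satisfying any essential BC) such that ∫_0^4/3 u'(x) v'(x) dx = ∫_0^4/3 f v dx for all v ∈ V.
Substituting f(x) = -2*x^2 - x + 3, the right-hand side is ∫_0^4/3 (-2*x^2 - x + 3) v dx.


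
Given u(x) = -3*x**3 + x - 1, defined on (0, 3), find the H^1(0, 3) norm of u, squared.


||u||_{H^1}^2 = 89913/14

The H^1 norm (squared) on an interval (0, L) is
  ||u||_{H^1}^2 = ∫_0^L u(x)^2 dx + ∫_0^L u'(x)^2 dx.
Compute u'(x) = 1 - 9*x**2.
Then u(x)^2 = 9*x**6 - 6*x**4 + 6*x**3 + x**2 - 2*x + 1 and u'(x)^2 = 81*x**4 - 18*x**2 + 1.
Integrate each monomial from 0 to 3 using ∫_0^3 c·x^n dx = c·3^(n+1)/(n+1):
  ∫_0^3 u(x)^2 dx = ∫_0^3 (9*x^6 - 6*x^4 + 6*x^3 + x^2 - 2*x + 1) dx. Term by term:
    ∫_0^3 9*x^6 dx = 19683/7;  ∫_0^3 -6*x^4 dx = -1458/5;  ∫_0^3 6*x^3 dx = 243/2;
    ∫_0^3 x^2 dx = 9;  ∫_0^3 -2*x dx = -9;  ∫_0^3 1 dx = 3.
  Sum: 19683/7 − 1458/5 + 243/2 + 9 − 9 + 3 = 185133/70.
  ∫_0^3 u'(x)^2 dx = ∫_0^3 (81*x^4 - 18*x^2 + 1) dx. Term by term:
    ∫_0^3 81*x^4 dx = 19683/5;  ∫_0^3 -18*x^2 dx = -162;  ∫_0^3 1 dx = 3.
  Sum: 19683/5 − 162 + 3 = 18888/5.
Adding: ||u||_{H^1}^2 = 185133/70 + 18888/5 = 89913/14.


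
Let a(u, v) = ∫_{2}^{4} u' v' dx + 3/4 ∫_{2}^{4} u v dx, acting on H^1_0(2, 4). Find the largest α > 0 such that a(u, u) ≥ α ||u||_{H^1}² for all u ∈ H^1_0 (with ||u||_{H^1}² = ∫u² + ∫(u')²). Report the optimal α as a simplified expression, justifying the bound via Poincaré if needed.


α = (3 + π^2)/(4 + π^2)

Coercivity of a(·,·) on H^1_0(2, 4) means a(u, u) ≥ α ||u||_{H^1}² for every u ∈ H^1_0.
The interval has length L = 2, and Poincaré/coercivity depend only on L. Here a(u, u) = ∫(u')² + (3/4)·∫u².
Here 0 < c = 3/4 < 1. The condition a(u,u) ≥ α||u||_{H^1}² reads (1−α)∫(u')² ≥ (α−c)∫u². Any admissible α is ≤ 1 (rapidly oscillating u have ∫u²/∫(u')² → 0), and α = 1 would force 0 ≥ (1−c)∫u², impossible since c < 1; so 1−α > 0. By the sharp Poincaré inequality on H^1_0 of an interval of length L, ∫(u')² ≥ (π/L)²∫u² with equality for the first sine mode sin(π(x−x₀)/L) (x₀ the left endpoint), so the inequality holds for all u iff (1−α)(π/L)² ≥ α − c, i.e. α ≤ ((π/L)² + c)/((π/L)² + 1) = (1 + c(L/π)²)/(1 + (L/π)²). With (π/L)² = π^2/4 and c = 3/4, the largest admissible constant is α = ((π/L)² + c)/((π/L)² + 1).
Simplifying, α = (3 + π^2)/(4 + π^2).


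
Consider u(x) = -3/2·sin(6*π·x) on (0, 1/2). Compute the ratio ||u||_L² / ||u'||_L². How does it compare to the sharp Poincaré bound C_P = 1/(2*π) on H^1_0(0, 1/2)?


||u||_L² / ||u'||_L² = 1/(6*π) < C_P = 1/(2*π).

u(x) = -3/2·sin(6*π·x), so u'(x) = -9*π*cos(6*π*x).
Writing u(x) = A·sin(kπx/L) with A = -3/2 and k = 3, use ∫_0^L sin²(kπx/L) dx = L/2 and ∫_0^L cos²(kπx/L) dx = L/2.
u² = 9/4·sin²(6*π·x) and (u')² = 81*π^2·cos²(6*π·x), and each of sin², cos² integrates to L/2 = 1/4 over (0, 1/2).
∫_0^1/2 u² dx = 9/16, so ||u||_L² = 3/4.
∫_0^1/2 (u')² dx = 81*π^2/4, so ||u'||_L² = 9*π/2.
Ratio ||u||_L² / ||u'||_L² = 1/(6*π).
Sharp Poincaré constant on H^1_0(0, 1/2) is C_P = L/π = 1/(2*π), achieved by sin(2*π·x).
This is the k = 3 harmonic; the ratio L/(kπ) is strictly less than C_P = L/π, consistent with the sharp inequality ||u||_L² ≤ C_P ||u'||_L².


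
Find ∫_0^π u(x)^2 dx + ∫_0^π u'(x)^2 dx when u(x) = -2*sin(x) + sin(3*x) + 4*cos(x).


||u||_{H^1(0,π)}^2 = 25*π

u'(x) = -4*sin(x) - 2*cos(x) + 3*cos(3*x).
Expand u² and (u')² and integrate term by term on (0, π), using: for integers n ≥ 1, ∫_0^π sin²(nx) dx = ∫_0^π cos²(nx) dx = π/2; for n ≠ n', ∫_0^π sin(nx)sin(n'x) dx = ∫_0^π cos(nx)cos(n'x) dx = 0; and by product-to-sum, ∫_0^π sin(nx)cos(n'x) dx = ½∫_0^π [sin((n+n')x) + sin((n−n')x)] dx, which is 0 when n+n' is even and 2n/(n²−n'²) when n+n' is odd (it need not vanish on (0, π)).
  u² squared terms: (-2)²·∫sin(x)² dx = 4·π/2 = 2*π;  (4)²·∫cos(x)² dx = 16·π/2 = 8*π;  (1)²·∫sin(3x)² dx = 1·π/2 = π/2.
  u² cross terms: 2·(-2)·(4)·∫sin(x)·cos(x) dx = -16·(0) = 0;  2·(-2)·(1)·∫sin(x)·sin(3x) dx = -4·(0) = 0;  2·(4)·(1)·∫cos(x)·sin(3x) dx = 8·(0) = 0.
  So ∫_0^π u² dx = 2*π + 8*π + π/2 + 0 + 0 + 0 = 21*π/2.
  (u')² squared terms: (-4)²·∫sin(x)² dx = 16·π/2 = 8*π;  (-2)²·∫cos(x)² dx = 4·π/2 = 2*π;  (3)²·∫cos(3x)² dx = 9·π/2 = 9*π/2.
  (u')² cross terms: 2·(-4)·(-2)·∫sin(x)·cos(x) dx = 16·(0) = 0;  2·(-4)·(3)·∫sin(x)·cos(3x) dx = -24·(0) = 0;  2·(-2)·(3)·∫cos(x)·cos(3x) dx = -12·(0) = 0.
  So ∫_0^π (u')² dx = 8*π + 2*π + 9*π/2 + 0 + 0 + 0 = 29*π/2.
||u||_{H^1}^2 = (21*π/2) + (29*π/2) = 25*π.


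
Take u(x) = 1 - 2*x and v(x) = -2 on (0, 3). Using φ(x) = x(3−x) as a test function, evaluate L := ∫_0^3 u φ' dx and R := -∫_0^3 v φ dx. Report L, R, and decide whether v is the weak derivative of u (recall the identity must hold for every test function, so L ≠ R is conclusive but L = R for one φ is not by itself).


LHS = 9, RHS = 9. Yes, v = u' weakly.

u(x) = 1 - 2*x, classical derivative u'(x) = -2.
φ(x) = x(3−x), so φ'(x) = 3 - 2*x.
Note φ(0) = φ(3) = 0, so the boundary term u·φ vanishes.
LHS = ∫_0^3 u(x) φ'(x) dx = ∫_0^3 (4*x^2 - 8*x + 3) dx. Term by term:
  ∫_0^3 4*x^2 dx = 36;  ∫_0^3 -8*x dx = -36;  ∫_0^3 3 dx = 9.
Sum: 36 − 36 + 9 = 9.
So LHS = 9.
∫_0^3 v(x) φ(x) dx = ∫_0^3 (2*x^2 - 6*x) dx. Term by term:
  ∫_0^3 2*x^2 dx = 18;  ∫_0^3 -6*x dx = -27.
Sum: 18 − 27 = -9.
So RHS = -∫_0^3 v(x) φ(x) dx = 9.
LHS = RHS, so the identity holds for this test φ.
Moreover u is smooth here and v(x) = u'(x) = -2 pointwise, so the identity holds for every test function. Hence v is the weak derivative of u.


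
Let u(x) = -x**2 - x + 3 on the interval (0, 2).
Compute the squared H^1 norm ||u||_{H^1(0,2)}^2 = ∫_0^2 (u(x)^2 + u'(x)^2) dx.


||u||_{H^1}^2 = 416/15

The H^1 norm (squared) on an interval (0, L) is
  ||u||_{H^1}^2 = ∫_0^L u(x)^2 dx + ∫_0^L u'(x)^2 dx.
Compute u'(x) = -2*x - 1.
Then u(x)^2 = x**4 + 2*x**3 - 5*x**2 - 6*x + 9 and u'(x)^2 = 4*x**2 + 4*x + 1.
Integrate each monomial from 0 to 2 using ∫_0^2 c·x^n dx = c·2^(n+1)/(n+1):
  ∫_0^2 u(x)^2 dx = ∫_0^2 (x^4 + 2*x^3 - 5*x^2 - 6*x + 9) dx. Term by term:
    ∫_0^2 x^4 dx = 32/5;  ∫_0^2 2*x^3 dx = 8;  ∫_0^2 -5*x^2 dx = -40/3;
    ∫_0^2 -6*x dx = -12;  ∫_0^2 9 dx = 18.
  Sum: 32/5 + 8 − 40/3 − 12 + 18 = 106/15.
  ∫_0^2 u'(x)^2 dx = ∫_0^2 (4*x^2 + 4*x + 1) dx. Term by term:
    ∫_0^2 4*x^2 dx = 32/3;  ∫_0^2 4*x dx = 8;  ∫_0^2 1 dx = 2.
  Sum: 32/3 + 8 + 2 = 62/3.
Adding: ||u||_{H^1}^2 = 106/15 + 62/3 = 416/15.


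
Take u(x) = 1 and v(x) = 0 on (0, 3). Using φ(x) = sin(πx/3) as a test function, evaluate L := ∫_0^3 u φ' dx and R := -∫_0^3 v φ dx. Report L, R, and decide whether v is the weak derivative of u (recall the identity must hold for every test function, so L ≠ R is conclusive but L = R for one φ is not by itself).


LHS = 0, RHS = 0. Yes, v = u' weakly.

u(x) = 1, classical derivative u'(x) = 0.
φ(x) = sin(πx/3), so φ'(x) = π*cos(π*x/3)/3.
Note φ(0) = φ(3) = 0, so the boundary term u·φ vanishes.
LHS = ∫_0^3 u(x) φ'(x) dx = ∫_0^3 (π*cos(π*x/3)/3) dx. Term by term:
  ∫_0^3 π*cos(π*x/3)/3 dx = 0.
So LHS = 0.
∫_0^3 v(x) φ(x) dx = ∫_0^3 (0) dx. Term by term:
  ∫_0^3 0 dx = 0.
So RHS = -∫_0^3 v(x) φ(x) dx = 0.
LHS = RHS, so the identity holds for this test φ.
Moreover u is smooth here and v(x) = u'(x) = 0 pointwise, so the identity holds for every test function. Hence v is the weak derivative of u.


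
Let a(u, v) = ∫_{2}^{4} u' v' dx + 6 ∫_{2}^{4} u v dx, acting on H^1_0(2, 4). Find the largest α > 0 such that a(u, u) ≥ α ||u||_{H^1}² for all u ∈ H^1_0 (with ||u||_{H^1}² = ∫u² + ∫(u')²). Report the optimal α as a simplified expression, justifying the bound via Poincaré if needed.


α = 1

Coercivity of a(·,·) on H^1_0(2, 4) means a(u, u) ≥ α ||u||_{H^1}² for every u ∈ H^1_0.
The interval has length L = 2, and Poincaré/coercivity depend only on L. Here a(u, u) = ∫(u')² + (6)·∫u².
Here c = 6 ≥ 1, so a(u,u) = ∫(u')² + c∫u² ≥ ∫(u')² + ∫u² = ||u||_{H^1}², i.e. α = 1 works. No larger α is possible: a(u,u) ≥ α||u||_{H^1}² means (1−α)∫(u')² ≥ (α−c)∫u², and for the modes u_n = sin(nπ(x−x₀)/L) (x₀ the left endpoint) one has ∫u_n²/∫(u_n')² = (L/(nπ))² → 0, so a(u_n,u_n)/||u_n||_{H^1}² → 1. Hence the optimal constant is α = 1.
Therefore α = 1.


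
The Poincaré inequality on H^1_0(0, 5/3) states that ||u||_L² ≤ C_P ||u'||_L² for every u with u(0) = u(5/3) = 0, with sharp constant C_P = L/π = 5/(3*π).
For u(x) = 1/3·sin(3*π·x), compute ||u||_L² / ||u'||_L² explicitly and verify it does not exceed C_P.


||u||_L² / ||u'||_L² = 1/(3*π) < C_P = 5/(3*π).

u(x) = 1/3·sin(3*π·x), so u'(x) = π*cos(3*π*x).
Writing u(x) = A·sin(kπx/L) with A = 1/3 and k = 5, use ∫_0^L sin²(kπx/L) dx = L/2 and ∫_0^L cos²(kπx/L) dx = L/2.
u² = 1/9·sin²(3*π·x) and (u')² = π^2·cos²(3*π·x), and each of sin², cos² integrates to L/2 = 5/6 over (0, 5/3).
∫_0^5/3 u² dx = 5/54, so ||u||_L² = sqrt(30)/18.
∫_0^5/3 (u')² dx = 5*π^2/6, so ||u'||_L² = sqrt(30)*π/6.
Ratio ||u||_L² / ||u'||_L² = 1/(3*π).
Sharp Poincaré constant on H^1_0(0, 5/3) is C_P = L/π = 5/(3*π), achieved by sin(3*π/5·x).
This is the k = 5 harmonic; the ratio L/(kπ) is strictly less than C_P = L/π, consistent with the sharp inequality ||u||_L² ≤ C_P ||u'||_L².


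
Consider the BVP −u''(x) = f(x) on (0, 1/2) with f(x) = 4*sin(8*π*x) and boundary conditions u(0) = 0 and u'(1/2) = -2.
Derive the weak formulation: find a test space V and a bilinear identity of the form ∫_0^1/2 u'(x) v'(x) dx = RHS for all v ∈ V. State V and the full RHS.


V = {v ∈ H^1(0, 1/2) : v(0) = 0} (test functions vanish at x = 0 where u is specified); weak form: ∫_0^1/2 u'v' dx = ∫_0^1/2 (4*sin(8*π*x)) v dx − 2·v(1/2) for all v ∈ V.

Multiply both sides by a test function v and integrate from 0 to 1/2:
  ∫_0^1/2 −u''(x) v(x) dx = ∫_0^1/2 f(x) v(x) dx.
Integrate the LHS by parts once:
  ∫_0^1/2 −u'' v dx = −[u'(x) v(x)]_0^1/2 + ∫_0^1/2 u'(x) v'(x) dx.
Thus ∫_0^1/2 u'(x) v'(x) dx = ∫_0^1/2 f(x) v(x) dx + [u'(x) v(x)]_0^1/2.
Choose V so that boundary terms are either known or forced to vanish.
Mixed BC: u(0) = 0 (Dirichlet) and u'(1/2) = -2 (Neumann). Define V = {v ∈ H^1(0, 1/2) : v(0) = 0}. Then [u' v]_0^1/2 = u'(1/2)·v(1/2) − u'(0)·0 = − 2·v(1/2).
Weak formulation: find u (satisfying any essential BC) such that ∫_0^1/2 u'(x) v'(x) dx = ∫_0^1/2 f v dx − 2·v(1/2) for all v ∈ V (Dirichlet at 0 absorbed into V; Neumann datum at x = 1/2 contributes the boundary term).
Substituting f(x) = 4*sin(8*π*x), the right-hand side is ∫_0^1/2 (4*sin(8*π*x)) v dx − 2·v(1/2).


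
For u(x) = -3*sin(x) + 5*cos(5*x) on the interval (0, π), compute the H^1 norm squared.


||u||_{H^1(0,π)}^2 = 334*π

u'(x) = -25*sin(5*x) - 3*cos(x).
Expand u² and (u')² and integrate term by term on (0, π), using: for integers n ≥ 1, ∫_0^π sin²(nx) dx = ∫_0^π cos²(nx) dx = π/2; for n ≠ n', ∫_0^π sin(nx)sin(n'x) dx = ∫_0^π cos(nx)cos(n'x) dx = 0; and by product-to-sum, ∫_0^π sin(nx)cos(n'x) dx = ½∫_0^π [sin((n+n')x) + sin((n−n')x)] dx, which is 0 when n+n' is even and 2n/(n²−n'²) when n+n' is odd (it need not vanish on (0, π)).
  u² squared terms: (-3)²·∫sin(x)² dx = 9·π/2 = 9*π/2;  (5)²·∫cos(5x)² dx = 25·π/2 = 25*π/2.
  u² cross terms: 2·(-3)·(5)·∫sin(x)·cos(5x) dx = -30·(0) = 0.
  So ∫_0^π u² dx = 9*π/2 + 25*π/2 + 0 = 17*π.
  (u')² squared terms: (-25)²·∫sin(5x)² dx = 625·π/2 = 625*π/2;  (-3)²·∫cos(x)² dx = 9·π/2 = 9*π/2.
  (u')² cross terms: 2·(-25)·(-3)·∫sin(5x)·cos(x) dx = 150·(0) = 0.
  So ∫_0^π (u')² dx = 625*π/2 + 9*π/2 + 0 = 317*π.
||u||_{H^1}^2 = (17*π) + (317*π) = 334*π.


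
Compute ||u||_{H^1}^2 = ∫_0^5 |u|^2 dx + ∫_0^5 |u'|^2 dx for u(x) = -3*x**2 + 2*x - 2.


||u||_{H^1}^2 = 16670/3

The H^1 norm (squared) on an interval (0, L) is
  ||u||_{H^1}^2 = ∫_0^L u(x)^2 dx + ∫_0^L u'(x)^2 dx.
Compute u'(x) = 2 - 6*x.
Then u(x)^2 = 9*x**4 - 12*x**3 + 16*x**2 - 8*x + 4 and u'(x)^2 = 36*x**2 - 24*x + 4.
Integrate each monomial from 0 to 5 using ∫_0^5 c·x^n dx = c·5^(n+1)/(n+1):
  ∫_0^5 u(x)^2 dx = ∫_0^5 (9*x^4 - 12*x^3 + 16*x^2 - 8*x + 4) dx. Term by term:
    ∫_0^5 9*x^4 dx = 5625;  ∫_0^5 -12*x^3 dx = -1875;  ∫_0^5 16*x^2 dx = 2000/3;
    ∫_0^5 -8*x dx = -100;  ∫_0^5 4 dx = 20.
  Sum: 5625 − 1875 + 2000/3 − 100 + 20 = 13010/3.
  ∫_0^5 u'(x)^2 dx = ∫_0^5 (36*x^2 - 24*x + 4) dx. Term by term:
    ∫_0^5 36*x^2 dx = 1500;  ∫_0^5 -24*x dx = -300;  ∫_0^5 4 dx = 20.
  Sum: 1500 − 300 + 20 = 1220.
Adding: ||u||_{H^1}^2 = 13010/3 + 1220 = 16670/3.


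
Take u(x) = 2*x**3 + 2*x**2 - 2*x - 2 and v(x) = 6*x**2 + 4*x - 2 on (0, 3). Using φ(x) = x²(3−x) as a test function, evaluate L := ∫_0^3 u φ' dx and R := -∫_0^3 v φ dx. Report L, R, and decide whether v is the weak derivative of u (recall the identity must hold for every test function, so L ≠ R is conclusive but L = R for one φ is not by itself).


LHS = -1809/10, RHS = -1809/10. Yes, v = u' weakly.

u(x) = 2*x**3 + 2*x**2 - 2*x - 2, classical derivative u'(x) = 6*x**2 + 4*x - 2.
φ(x) = x²(3−x), so φ'(x) = 3*x*(2 - x).
Note φ(0) = φ(3) = 0, so the boundary term u·φ vanishes.
LHS = ∫_0^3 u(x) φ'(x) dx = ∫_0^3 (-6*x^5 + 6*x^4 + 18*x^3 - 6*x^2 - 12*x) dx. Term by term:
  ∫_0^3 -6*x^5 dx = -729;  ∫_0^3 6*x^4 dx = 1458/5;  ∫_0^3 18*x^3 dx = 729/2;
  ∫_0^3 -6*x^2 dx = -54;  ∫_0^3 -12*x dx = -54.
Sum: -729 + 1458/5 + 729/2 − 54 − 54 = -1809/10.
So LHS = -1809/10.
∫_0^3 v(x) φ(x) dx = ∫_0^3 (-6*x^5 + 14*x^4 + 14*x^3 - 6*x^2) dx. Term by term:
  ∫_0^3 -6*x^5 dx = -729;  ∫_0^3 14*x^4 dx = 3402/5;  ∫_0^3 14*x^3 dx = 567/2;
  ∫_0^3 -6*x^2 dx = -54.
Sum: -729 + 3402/5 + 567/2 − 54 = 1809/10.
So RHS = -∫_0^3 v(x) φ(x) dx = -1809/10.
LHS = RHS, so the identity holds for this test φ.
Moreover u is smooth here and v(x) = u'(x) = 6*x**2 + 4*x - 2 pointwise, so the identity holds for every test function. Hence v is the weak derivative of u.


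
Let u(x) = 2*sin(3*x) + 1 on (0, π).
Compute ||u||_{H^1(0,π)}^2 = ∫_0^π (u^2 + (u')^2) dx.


||u||_{H^1(0,π)}^2 = 8/3 + 21*π

u'(x) = 6*cos(3*x).
Expand u² and (u')² and integrate term by term on (0, π), using: for integers n ≥ 1, ∫_0^π sin²(nx) dx = ∫_0^π cos²(nx) dx = π/2; for n ≠ n', ∫_0^π sin(nx)sin(n'x) dx = ∫_0^π cos(nx)cos(n'x) dx = 0; and by product-to-sum, ∫_0^π sin(nx)cos(n'x) dx = ½∫_0^π [sin((n+n')x) + sin((n−n')x)] dx, which is 0 when n+n' is even and 2n/(n²−n'²) when n+n' is odd (it need not vanish on (0, π)). For the constant mode: ∫_0^π 1 dx = π, ∫_0^π cos(nx) dx = 0, ∫_0^π sin(nx) dx = (1−(−1)^n)/n.
  u² squared terms: (1)²·∫1 dx = 1·π = π;  (2)²·∫sin(3x)² dx = 4·π/2 = 2*π.
  u² cross terms: 2·(1)·(2)·∫1·sin(3x) dx = 4·(2/3) = 8/3.
  So ∫_0^π u² dx = π + 2*π + 8/3 = 8/3 + 3*π.
  (u')² squared terms: (6)²·∫cos(3x)² dx = 36·π/2 = 18*π.
  So ∫_0^π (u')² dx = 18*π.
||u||_{H^1}^2 = (8/3 + 3*π) + (18*π) = 8/3 + 21*π.


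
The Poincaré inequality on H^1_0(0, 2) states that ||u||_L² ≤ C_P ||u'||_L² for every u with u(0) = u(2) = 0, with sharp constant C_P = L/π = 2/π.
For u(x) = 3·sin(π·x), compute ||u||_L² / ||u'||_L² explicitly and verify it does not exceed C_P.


||u||_L² / ||u'||_L² = 1/π < C_P = 2/π.

u(x) = 3·sin(π·x), so u'(x) = 3*π*cos(π*x).
Writing u(x) = A·sin(kπx/L) with A = 3 and k = 2, use ∫_0^L sin²(kπx/L) dx = L/2 and ∫_0^L cos²(kπx/L) dx = L/2.
u² = 9·sin²(π·x) and (u')² = 9*π^2·cos²(π·x), and each of sin², cos² integrates to L/2 = 1 over (0, 2).
∫_0^2 u² dx = 9, so ||u||_L² = 3.
∫_0^2 (u')² dx = 9*π^2, so ||u'||_L² = 3*π.
Ratio ||u||_L² / ||u'||_L² = 1/π.
Sharp Poincaré constant on H^1_0(0, 2) is C_P = L/π = 2/π, achieved by sin(π/2·x).
This is the k = 2 harmonic; the ratio L/(kπ) is strictly less than C_P = L/π, consistent with the sharp inequality ||u||_L² ≤ C_P ||u'||_L².


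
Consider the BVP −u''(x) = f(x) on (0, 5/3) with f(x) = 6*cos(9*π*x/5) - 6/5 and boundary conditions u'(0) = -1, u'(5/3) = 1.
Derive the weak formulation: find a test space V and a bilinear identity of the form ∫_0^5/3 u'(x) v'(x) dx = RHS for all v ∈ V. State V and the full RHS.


V = H^1(0, 5/3) (v unrestricted at boundary; u is determined up to an additive constant); weak form: ∫_0^5/3 u'v' dx = ∫_0^5/3 (6*cos(9*π*x/5) - 6/5) v dx + v(5/3) + v(0) for all v ∈ V.

Multiply both sides by a test function v and integrate from 0 to 5/3:
  ∫_0^5/3 −u''(x) v(x) dx = ∫_0^5/3 f(x) v(x) dx.
Integrate the LHS by parts once:
  ∫_0^5/3 −u'' v dx = −[u'(x) v(x)]_0^5/3 + ∫_0^5/3 u'(x) v'(x) dx.
Thus ∫_0^5/3 u'(x) v'(x) dx = ∫_0^5/3 f(x) v(x) dx + [u'(x) v(x)]_0^5/3.
Choose V so that boundary terms are either known or forced to vanish.
u has inhomogeneous Neumann u'(0) = -1, u'(5/3) = 1. [u' v]_0^5/3 = (1)·v(5/3) − (-1)·v(0) = v(5/3) + v(0). Take V = H^1(0, 5/3); boundary term becomes part of RHS.
Weak formulation: find u (satisfying any essential BC) such that ∫_0^5/3 u'(x) v'(x) dx = ∫_0^5/3 f v dx + v(5/3) + v(0) for all v ∈ V (Neumann data are natural BCs: they enter the RHS as boundary terms).
Substituting f(x) = 6*cos(9*π*x/5) - 6/5, the right-hand side is ∫_0^5/3 (6*cos(9*π*x/5) - 6/5) v dx + v(5/3) + v(0).
Compatibility check (pure Neumann): taking v ≡ 1 ∈ V gives 0 = ∫_0^5/3 f dx + (1) − (-1), i.e. ∫_0^5/3 f dx must equal u'(0) − u'(5/3) = -2. Indeed ∫_0^5/3 (6*cos(9*π*x/5) - 6/5) dx = -2, so the data are compatible. The solution is then unique only up to an additive constant (fix it e.g. by requiring ∫_0^5/3 u dx = 0).


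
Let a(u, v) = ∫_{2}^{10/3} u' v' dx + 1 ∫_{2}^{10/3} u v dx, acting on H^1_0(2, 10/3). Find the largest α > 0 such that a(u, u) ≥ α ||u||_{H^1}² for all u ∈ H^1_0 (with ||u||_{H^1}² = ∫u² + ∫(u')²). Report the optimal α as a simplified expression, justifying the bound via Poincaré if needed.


α = 1

Coercivity of a(·,·) on H^1_0(2, 10/3) means a(u, u) ≥ α ||u||_{H^1}² for every u ∈ H^1_0.
The interval has length L = 4/3, and Poincaré/coercivity depend only on L. Here a(u, u) = ∫(u')² + (1)·∫u².
Here c = 1 ≥ 1, so a(u,u) = ∫(u')² + c∫u² ≥ ∫(u')² + ∫u² = ||u||_{H^1}², i.e. α = 1 works. No larger α is possible: a(u,u) ≥ α||u||_{H^1}² means (1−α)∫(u')² ≥ (α−c)∫u², and for the modes u_n = sin(nπ(x−x₀)/L) (x₀ the left endpoint) one has ∫u_n²/∫(u_n')² = (L/(nπ))² → 0, so a(u_n,u_n)/||u_n||_{H^1}² → 1. Hence the optimal constant is α = 1.
Therefore α = 1.


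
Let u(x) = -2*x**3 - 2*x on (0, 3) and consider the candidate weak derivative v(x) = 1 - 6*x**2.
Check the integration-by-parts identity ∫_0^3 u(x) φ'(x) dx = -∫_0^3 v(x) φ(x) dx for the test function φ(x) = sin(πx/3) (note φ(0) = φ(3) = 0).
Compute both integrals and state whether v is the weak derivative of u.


LHS = -648/π^3 + 174/π, RHS = -648/π^3 + 156/π. No, v is not the weak derivative of u.

u(x) = -2*x**3 - 2*x, classical derivative u'(x) = -6*x**2 - 2.
φ(x) = sin(πx/3), so φ'(x) = π*cos(π*x/3)/3.
Note φ(0) = φ(3) = 0, so the boundary term u·φ vanishes.
LHS = ∫_0^3 u(x) φ'(x) dx = ∫_0^3 (-2*π*x^3*cos(π*x/3)/3 - 2*π*x*cos(π*x/3)/3) dx. Term by term:
  ∫_0^3 -2*π*x*cos(π*x/3)/3 dx = 12/π;  ∫_0^3 -2*π*x^3*cos(π*x/3)/3 dx = -648/π^3 + 162/π.
Sum: 12/π + -648/π^3 + 162/π = -648/π^3 + 174/π.
So LHS = -648/π^3 + 174/π.
∫_0^3 v(x) φ(x) dx = ∫_0^3 (-6*x^2*sin(π*x/3) + sin(π*x/3)) dx. Term by term:
  ∫_0^3 -6*x^2*sin(π*x/3) dx = -162/π + 648/π^3;  ∫_0^3 sin(π*x/3) dx = 6/π.
Sum: -162/π + 648/π^3 + 6/π = -156/π + 648/π^3.
So RHS = -∫_0^3 v(x) φ(x) dx = -648/π^3 + 156/π.
LHS − RHS = 18/π ≠ 0, so the identity fails.
(For a valid weak derivative the identity must hold for EVERY test function, in particular this one. The failure shows v is NOT the weak derivative of u.)
Correct weak derivative would be u'(x) = -6*x**2 - 2.


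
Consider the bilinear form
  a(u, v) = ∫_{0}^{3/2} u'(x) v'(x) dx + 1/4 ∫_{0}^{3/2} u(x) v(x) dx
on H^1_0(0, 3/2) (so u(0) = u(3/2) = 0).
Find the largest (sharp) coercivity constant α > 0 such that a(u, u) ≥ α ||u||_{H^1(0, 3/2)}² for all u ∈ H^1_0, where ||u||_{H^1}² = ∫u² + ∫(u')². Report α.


α = (9 + 16*π^2)/(4*(9 + 4*π^2))

Coercivity of a(·,·) on H^1_0(0, 3/2) means a(u, u) ≥ α ||u||_{H^1}² for every u ∈ H^1_0.
The interval has length L = 3/2, and Poincaré/coercivity depend only on L. Here a(u, u) = ∫(u')² + (1/4)·∫u².
Here 0 < c = 1/4 < 1. The condition a(u,u) ≥ α||u||_{H^1}² reads (1−α)∫(u')² ≥ (α−c)∫u². Any admissible α is ≤ 1 (rapidly oscillating u have ∫u²/∫(u')² → 0), and α = 1 would force 0 ≥ (1−c)∫u², impossible since c < 1; so 1−α > 0. By the sharp Poincaré inequality on H^1_0 of an interval of length L, ∫(u')² ≥ (π/L)²∫u² with equality for the first sine mode sin(π(x−x₀)/L) (x₀ the left endpoint), so the inequality holds for all u iff (1−α)(π/L)² ≥ α − c, i.e. α ≤ ((π/L)² + c)/((π/L)² + 1) = (1 + c(L/π)²)/(1 + (L/π)²). With (π/L)² = 4*π^2/9 and c = 1/4, the largest admissible constant is α = ((π/L)² + c)/((π/L)² + 1).
Simplifying, α = (9 + 16*π^2)/(4*(9 + 4*π^2)).
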